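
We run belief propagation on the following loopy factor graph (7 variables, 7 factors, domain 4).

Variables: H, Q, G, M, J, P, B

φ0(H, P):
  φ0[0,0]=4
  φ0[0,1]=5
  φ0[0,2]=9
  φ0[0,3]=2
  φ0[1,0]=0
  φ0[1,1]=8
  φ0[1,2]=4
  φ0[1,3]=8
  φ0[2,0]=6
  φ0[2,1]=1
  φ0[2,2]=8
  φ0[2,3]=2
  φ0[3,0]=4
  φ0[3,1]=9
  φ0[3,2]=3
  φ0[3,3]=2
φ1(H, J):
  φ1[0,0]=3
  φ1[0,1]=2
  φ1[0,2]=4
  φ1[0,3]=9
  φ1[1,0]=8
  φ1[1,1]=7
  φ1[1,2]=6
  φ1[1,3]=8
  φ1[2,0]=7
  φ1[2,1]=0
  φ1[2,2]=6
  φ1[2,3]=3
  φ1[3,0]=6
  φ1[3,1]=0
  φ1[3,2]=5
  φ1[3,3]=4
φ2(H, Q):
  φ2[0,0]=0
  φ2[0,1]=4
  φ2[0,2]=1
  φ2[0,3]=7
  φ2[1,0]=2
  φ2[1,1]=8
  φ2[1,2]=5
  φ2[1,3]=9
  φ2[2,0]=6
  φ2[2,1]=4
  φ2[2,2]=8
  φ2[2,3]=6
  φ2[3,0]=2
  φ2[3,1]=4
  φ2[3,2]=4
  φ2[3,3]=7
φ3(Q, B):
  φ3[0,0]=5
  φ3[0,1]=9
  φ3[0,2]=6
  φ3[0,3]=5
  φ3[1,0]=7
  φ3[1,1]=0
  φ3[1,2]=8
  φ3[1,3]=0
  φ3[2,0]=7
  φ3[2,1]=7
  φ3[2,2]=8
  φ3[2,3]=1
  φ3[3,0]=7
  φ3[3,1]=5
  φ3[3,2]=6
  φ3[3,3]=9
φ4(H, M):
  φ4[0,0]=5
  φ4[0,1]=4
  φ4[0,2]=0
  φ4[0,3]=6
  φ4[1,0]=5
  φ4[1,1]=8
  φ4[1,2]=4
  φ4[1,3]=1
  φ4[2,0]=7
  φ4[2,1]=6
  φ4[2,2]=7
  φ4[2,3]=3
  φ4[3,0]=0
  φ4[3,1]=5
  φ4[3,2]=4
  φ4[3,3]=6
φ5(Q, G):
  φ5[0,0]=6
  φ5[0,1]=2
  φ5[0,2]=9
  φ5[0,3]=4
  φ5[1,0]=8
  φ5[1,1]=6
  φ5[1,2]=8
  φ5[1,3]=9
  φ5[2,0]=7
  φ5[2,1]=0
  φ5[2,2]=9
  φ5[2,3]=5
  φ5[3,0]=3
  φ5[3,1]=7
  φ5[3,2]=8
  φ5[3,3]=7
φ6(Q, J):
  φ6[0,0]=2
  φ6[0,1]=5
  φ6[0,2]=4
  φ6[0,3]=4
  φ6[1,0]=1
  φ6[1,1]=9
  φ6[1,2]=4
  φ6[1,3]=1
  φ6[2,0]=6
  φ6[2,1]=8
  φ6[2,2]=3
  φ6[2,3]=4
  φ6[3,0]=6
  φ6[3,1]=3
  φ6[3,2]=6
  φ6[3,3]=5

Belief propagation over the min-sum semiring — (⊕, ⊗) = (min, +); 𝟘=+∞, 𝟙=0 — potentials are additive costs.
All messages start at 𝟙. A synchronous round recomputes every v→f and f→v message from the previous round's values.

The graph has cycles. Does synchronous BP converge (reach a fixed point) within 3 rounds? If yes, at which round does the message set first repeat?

init: all messages = 𝟙 over 4 values
r1 m[φ0→H] = [2, 0, 1, 2]
r1 m[φ0→P] = [0, 1, 3, 2]
r1 m[φ1→H] = [2, 6, 0, 0]
r1 m[φ1→J] = [3, 0, 4, 3]
r1 m[φ2→H] = [0, 2, 4, 2]
r1 m[φ2→Q] = [0, 4, 1, 6]
r1 m[φ3→Q] = [5, 0, 1, 5]
r1 m[φ3→B] = [5, 0, 6, 0]
r1 m[φ4→H] = [0, 1, 3, 0]
r1 m[φ4→M] = [0, 4, 0, 1]
r1 m[φ5→Q] = [2, 6, 0, 3]
r1 m[φ5→G] = [3, 0, 8, 4]
r1 m[φ6→Q] = [2, 1, 3, 3]
r1 m[φ6→J] = [1, 3, 3, 1]
r1 m[H→φ0] = [0, 0, 0, 0]
r1 m[H→φ1] = [0, 0, 0, 0]
r1 m[H→φ2] = [0, 0, 0, 0]
r1 m[H→φ4] = [0, 0, 0, 0]
r1 m[Q→φ2] = [0, 0, 0, 0]
r1 m[Q→φ3] = [0, 0, 0, 0]
r1 m[Q→φ5] = [0, 0, 0, 0]
r1 m[Q→φ6] = [0, 0, 0, 0]
r1 m[G→φ5] = [0, 0, 0, 0]
r1 m[M→φ4] = [0, 0, 0, 0]
r1 m[J→φ1] = [0, 0, 0, 0]
r1 m[J→φ6] = [0, 0, 0, 0]
r1 m[P→φ0] = [0, 0, 0, 0]
r1 m[B→φ3] = [0, 0, 0, 0]
r2 m[φ0→H] = [2, 0, 1, 2]
r2 m[φ0→P] = [0, 1, 3, 2]
r2 m[φ1→H] = [2, 6, 0, 0]
r2 m[φ1→J] = [3, 0, 4, 3]
r2 m[φ2→H] = [0, 2, 4, 2]
r2 m[φ2→Q] = [0, 4, 1, 6]
r2 m[φ3→Q] = [5, 0, 1, 5]
r2 m[φ3→B] = [5, 0, 6, 0]
r2 m[φ4→H] = [0, 1, 3, 0]
r2 m[φ4→M] = [0, 4, 0, 1]
r2 m[φ5→Q] = [2, 6, 0, 3]
r2 m[φ5→G] = [3, 0, 8, 4]
r2 m[φ6→Q] = [2, 1, 3, 3]
r2 m[φ6→J] = [1, 3, 3, 1]
r2 m[H→φ0] = [2, 9, 7, 2]
r2 m[H→φ1] = [2, 3, 8, 4]
r2 m[H→φ2] = [4, 7, 4, 2]
r2 m[H→φ4] = [4, 8, 5, 4]
r2 m[Q→φ2] = [9, 7, 4, 11]
r2 m[Q→φ3] = [4, 11, 4, 12]
r2 m[Q→φ5] = [7, 5, 5, 14]
r2 m[Q→φ6] = [7, 10, 2, 14]
r2 m[G→φ5] = [0, 0, 0, 0]
r2 m[M→φ4] = [0, 0, 0, 0]
r2 m[J→φ1] = [1, 3, 3, 1]
r2 m[J→φ6] = [3, 0, 4, 3]
r2 m[P→φ0] = [0, 0, 0, 0]
r2 m[B→φ3] = [0, 0, 0, 0]
r3 m[φ0→H] = [2, 0, 1, 2]
r3 m[φ0→P] = [6, 7, 5, 4]
r3 m[φ1→H] = [4, 9, 3, 3]
r3 m[φ1→J] = [5, 4, 6, 8]
r3 m[φ2→H] = [5, 9, 11, 8]
r3 m[φ2→Q] = [4, 6, 5, 9]
r3 m[φ3→Q] = [5, 0, 1, 5]
r3 m[φ3→B] = [9, 11, 10, 5]
r3 m[φ4→H] = [0, 1, 3, 0]
r3 m[φ4→M] = [4, 8, 4, 8]
r3 m[φ5→Q] = [2, 6, 0, 3]
r3 m[φ5→G] = [12, 5, 13, 10]
r3 m[φ6→Q] = [5, 4, 7, 3]
r3 m[φ6→J] = [8, 10, 5, 6]
r3 m[H→φ0] = [2, 9, 7, 2]
r3 m[H→φ1] = [2, 3, 8, 4]
r3 m[H→φ2] = [4, 7, 4, 2]
r3 m[H→φ4] = [4, 8, 5, 4]
r3 m[Q→φ2] = [9, 7, 4, 11]
r3 m[Q→φ3] = [4, 11, 4, 12]
r3 m[Q→φ5] = [7, 5, 5, 14]
r3 m[Q→φ6] = [7, 10, 2, 14]
r3 m[G→φ5] = [0, 0, 0, 0]
r3 m[M→φ4] = [0, 0, 0, 0]
r3 m[J→φ1] = [1, 3, 3, 1]
r3 m[J→φ6] = [3, 0, 4, 3]
r3 m[P→φ0] = [0, 0, 0, 0]
r3 m[B→φ3] = [0, 0, 0, 0]
no fixed point within 3 rounds

NOT CONVERGED within 3 rounds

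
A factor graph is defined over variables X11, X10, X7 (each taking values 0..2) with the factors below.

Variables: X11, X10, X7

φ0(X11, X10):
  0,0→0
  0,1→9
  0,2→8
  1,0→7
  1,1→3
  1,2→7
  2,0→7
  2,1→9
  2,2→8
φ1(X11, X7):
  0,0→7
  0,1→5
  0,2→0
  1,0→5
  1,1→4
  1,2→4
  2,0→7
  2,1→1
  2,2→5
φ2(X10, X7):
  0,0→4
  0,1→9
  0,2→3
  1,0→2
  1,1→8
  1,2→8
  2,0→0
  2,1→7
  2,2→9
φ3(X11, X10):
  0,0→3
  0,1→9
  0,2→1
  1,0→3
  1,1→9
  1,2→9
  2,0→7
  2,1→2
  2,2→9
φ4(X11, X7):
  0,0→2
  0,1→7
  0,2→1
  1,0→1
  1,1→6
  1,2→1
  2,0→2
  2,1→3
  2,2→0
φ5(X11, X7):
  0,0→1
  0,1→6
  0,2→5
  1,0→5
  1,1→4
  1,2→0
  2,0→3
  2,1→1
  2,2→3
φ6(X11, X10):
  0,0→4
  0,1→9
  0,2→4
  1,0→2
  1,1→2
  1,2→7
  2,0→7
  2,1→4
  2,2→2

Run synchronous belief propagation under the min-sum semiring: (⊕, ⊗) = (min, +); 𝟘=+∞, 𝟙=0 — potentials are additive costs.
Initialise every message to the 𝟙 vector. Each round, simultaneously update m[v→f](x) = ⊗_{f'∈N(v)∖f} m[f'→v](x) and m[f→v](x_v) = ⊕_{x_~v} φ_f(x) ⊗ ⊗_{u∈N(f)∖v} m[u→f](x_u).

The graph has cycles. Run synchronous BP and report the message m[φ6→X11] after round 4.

message @ round 4 = [10, 8, 10]

init: all messages = 𝟙 over 3 values
r1 m[φ0→X11] = [0, 3, 7]
r1 m[φ0→X10] = [0, 3, 7]
r1 m[φ1→X11] = [0, 4, 1]
r1 m[φ1→X7] = [5, 1, 0]
r1 m[φ2→X10] = [3, 2, 0]
r1 m[φ2→X7] = [0, 7, 3]
r1 m[φ3→X11] = [1, 3, 2]
r1 m[φ3→X10] = [3, 2, 1]
r1 m[φ4→X11] = [1, 1, 0]
r1 m[φ4→X7] = [1, 3, 0]
r1 m[φ5→X11] = [1, 0, 1]
r1 m[φ5→X7] = [1, 1, 0]
r1 m[φ6→X11] = [4, 2, 2]
r1 m[φ6→X10] = [2, 2, 2]
r1 m[X11→φ0] = [0, 0, 0]
r1 m[X11→φ1] = [0, 0, 0]
r1 m[X11→φ3] = [0, 0, 0]
r1 m[X11→φ4] = [0, 0, 0]
r1 m[X11→φ5] = [0, 0, 0]
r1 m[X11→φ6] = [0, 0, 0]
r1 m[X10→φ0] = [0, 0, 0]
r1 m[X10→φ2] = [0, 0, 0]
r1 m[X10→φ3] = [0, 0, 0]
r1 m[X10→φ6] = [0, 0, 0]
r1 m[X7→φ1] = [0, 0, 0]
r1 m[X7→φ2] = [0, 0, 0]
r1 m[X7→φ4] = [0, 0, 0]
r1 m[X7→φ5] = [0, 0, 0]
r2 m[φ0→X11] = [0, 3, 7]
r2 m[φ0→X10] = [0, 3, 7]
r2 m[φ1→X11] = [0, 4, 1]
r2 m[φ1→X7] = [5, 1, 0]
r2 m[φ2→X10] = [3, 2, 0]
r2 m[φ2→X7] = [0, 7, 3]
r2 m[φ3→X11] = [1, 3, 2]
r2 m[φ3→X10] = [3, 2, 1]
r2 m[φ4→X11] = [1, 1, 0]
r2 m[φ4→X7] = [1, 3, 0]
r2 m[φ5→X11] = [1, 0, 1]
r2 m[φ5→X7] = [1, 1, 0]
r2 m[φ6→X11] = [4, 2, 2]
r2 m[φ6→X10] = [2, 2, 2]
r2 m[X11→φ0] = [7, 10, 6]
r2 m[X11→φ1] = [7, 9, 12]
r2 m[X11→φ3] = [6, 10, 11]
r2 m[X11→φ4] = [6, 12, 13]
r2 m[X11→φ5] = [6, 13, 12]
r2 m[X11→φ6] = [3, 11, 11]
r2 m[X10→φ0] = [8, 6, 3]
r2 m[X10→φ2] = [5, 7, 10]
r2 m[X10→φ3] = [5, 7, 9]
r2 m[X10→φ6] = [6, 7, 8]
r2 m[X7→φ1] = [2, 11, 3]
r2 m[X7→φ2] = [7, 5, 0]
r2 m[X7→φ4] = [6, 9, 3]
r2 m[X7→φ5] = [6, 11, 3]
r3 m[φ0→X11] = [8, 9, 11]
r3 m[φ0→X10] = [7, 13, 14]
r3 m[φ1→X11] = [3, 7, 8]
r3 m[φ1→X7] = [14, 12, 7]
r3 m[φ2→X10] = [3, 8, 7]
r3 m[φ2→X7] = [9, 14, 8]
r3 m[φ3→X11] = [8, 8, 9]
r3 m[φ3→X10] = [9, 13, 7]
r3 m[φ4→X11] = [4, 4, 3]
r3 m[φ4→X7] = [8, 13, 7]
r3 m[φ5→X11] = [7, 3, 6]
r3 m[φ5→X7] = [7, 12, 11]
r3 m[φ6→X11] = [10, 8, 10]
r3 m[φ6→X10] = [7, 12, 7]
r3 m[X11→φ0] = [7, 10, 6]
r3 m[X11→φ1] = [7, 9, 12]
r3 m[X11→φ3] = [6, 10, 11]
r3 m[X11→φ4] = [6, 12, 13]
r3 m[X11→φ5] = [6, 13, 12]
r3 m[X11→φ6] = [3, 11, 11]
r3 m[X10→φ0] = [8, 6, 3]
r3 m[X10→φ2] = [5, 7, 10]
r3 m[X10→φ3] = [5, 7, 9]
r3 m[X10→φ6] = [6, 7, 8]
r3 m[X7→φ1] = [2, 11, 3]
r3 m[X7→φ2] = [7, 5, 0]
r3 m[X7→φ4] = [6, 9, 3]
r3 m[X7→φ5] = [6, 11, 3]
r4 m[φ0→X11] = [8, 9, 11]
r4 m[φ0→X10] = [7, 13, 14]
r4 m[φ1→X11] = [3, 7, 8]
r4 m[φ1→X7] = [14, 12, 7]
r4 m[φ2→X10] = [3, 8, 7]
r4 m[φ2→X7] = [9, 14, 8]
r4 m[φ3→X11] = [8, 8, 9]
r4 m[φ3→X10] = [9, 13, 7]
r4 m[φ4→X11] = [4, 4, 3]
r4 m[φ4→X7] = [8, 13, 7]
r4 m[φ5→X11] = [7, 3, 6]
r4 m[φ5→X7] = [7, 12, 11]
r4 m[φ6→X11] = [10, 8, 10]
r4 m[φ6→X10] = [7, 12, 7]
r4 m[X11→φ0] = [32, 30, 36]
r4 m[X11→φ1] = [37, 32, 39]
r4 m[X11→φ3] = [32, 31, 38]
r4 m[X11→φ4] = [36, 35, 44]
r4 m[X11→φ5] = [33, 36, 41]
r4 m[X11→φ6] = [30, 31, 37]
r4 m[X10→φ0] = [19, 33, 21]
r4 m[X10→φ2] = [23, 38, 28]
r4 m[X10→φ3] = [17, 33, 28]
r4 m[X10→φ6] = [19, 34, 28]
r4 m[X7→φ1] = [24, 39, 26]
r4 m[X7→φ2] = [29, 37, 25]
r4 m[X7→φ4] = [30, 38, 26]
r4 m[X7→φ5] = [31, 39, 22]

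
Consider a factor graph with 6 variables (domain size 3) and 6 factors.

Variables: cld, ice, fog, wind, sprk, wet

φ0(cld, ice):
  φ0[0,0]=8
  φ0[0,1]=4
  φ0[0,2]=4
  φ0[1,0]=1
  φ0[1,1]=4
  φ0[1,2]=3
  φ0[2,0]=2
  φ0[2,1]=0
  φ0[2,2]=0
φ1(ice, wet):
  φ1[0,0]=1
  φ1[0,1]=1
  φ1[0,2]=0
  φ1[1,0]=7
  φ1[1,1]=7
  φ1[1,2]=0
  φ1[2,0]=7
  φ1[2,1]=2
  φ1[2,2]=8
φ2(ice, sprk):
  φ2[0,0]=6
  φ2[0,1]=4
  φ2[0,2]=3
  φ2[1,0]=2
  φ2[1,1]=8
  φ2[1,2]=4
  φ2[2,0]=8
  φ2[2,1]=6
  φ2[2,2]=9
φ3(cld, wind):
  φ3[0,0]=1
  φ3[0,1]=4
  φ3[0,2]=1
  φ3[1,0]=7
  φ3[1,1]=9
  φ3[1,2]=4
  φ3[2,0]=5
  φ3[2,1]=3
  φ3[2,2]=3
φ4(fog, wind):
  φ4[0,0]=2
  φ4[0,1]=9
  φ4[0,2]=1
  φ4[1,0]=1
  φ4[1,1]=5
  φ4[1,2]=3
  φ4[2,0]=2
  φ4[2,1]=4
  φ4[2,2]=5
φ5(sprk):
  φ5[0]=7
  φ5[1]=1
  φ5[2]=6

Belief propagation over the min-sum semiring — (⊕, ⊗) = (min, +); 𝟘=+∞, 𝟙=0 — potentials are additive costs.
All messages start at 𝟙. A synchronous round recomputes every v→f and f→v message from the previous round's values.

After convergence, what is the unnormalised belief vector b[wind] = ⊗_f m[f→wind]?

b[wind] = [13, 14, 11]

init: all messages = 𝟙 over 3 values
r1 m[φ0→cld] = [4, 1, 0]
r1 m[φ0→ice] = [1, 0, 0]
r1 m[φ1→ice] = [0, 0, 2]
r1 m[φ1→wet] = [1, 1, 0]
r1 m[φ2→ice] = [3, 2, 6]
r1 m[φ2→sprk] = [2, 4, 3]
r1 m[φ3→cld] = [1, 4, 3]
r1 m[φ3→wind] = [1, 3, 1]
r1 m[φ4→fog] = [1, 1, 2]
r1 m[φ4→wind] = [1, 4, 1]
r1 m[φ5→sprk] = [7, 1, 6]
r1 m[cld→φ0] = [0, 0, 0]
r1 m[cld→φ3] = [0, 0, 0]
r1 m[ice→φ0] = [0, 0, 0]
r1 m[ice→φ1] = [0, 0, 0]
r1 m[ice→φ2] = [0, 0, 0]
r1 m[fog→φ4] = [0, 0, 0]
r1 m[wind→φ3] = [0, 0, 0]
r1 m[wind→φ4] = [0, 0, 0]
r1 m[sprk→φ2] = [0, 0, 0]
r1 m[sprk→φ5] = [0, 0, 0]
r1 m[wet→φ1] = [0, 0, 0]
r2 m[φ0→cld] = [4, 1, 0]
r2 m[φ0→ice] = [1, 0, 0]
r2 m[φ1→ice] = [0, 0, 2]
r2 m[φ1→wet] = [1, 1, 0]
r2 m[φ2→ice] = [3, 2, 6]
r2 m[φ2→sprk] = [2, 4, 3]
r2 m[φ3→cld] = [1, 4, 3]
r2 m[φ3→wind] = [1, 3, 1]
r2 m[φ4→fog] = [1, 1, 2]
r2 m[φ4→wind] = [1, 4, 1]
r2 m[φ5→sprk] = [7, 1, 6]
r2 m[cld→φ0] = [1, 4, 3]
r2 m[cld→φ3] = [4, 1, 0]
r2 m[ice→φ0] = [3, 2, 8]
r2 m[ice→φ1] = [4, 2, 6]
r2 m[ice→φ2] = [1, 0, 2]
r2 m[fog→φ4] = [0, 0, 0]
r2 m[wind→φ3] = [1, 4, 1]
r2 m[wind→φ4] = [1, 3, 1]
r2 m[sprk→φ2] = [7, 1, 6]
r2 m[sprk→φ5] = [2, 4, 3]
r2 m[wet→φ1] = [0, 0, 0]
r3 m[φ0→cld] = [6, 4, 2]
r3 m[φ0→ice] = [5, 3, 3]
r3 m[φ1→ice] = [0, 0, 2]
r3 m[φ1→wet] = [5, 5, 2]
r3 m[φ2→ice] = [5, 9, 7]
r3 m[φ2→sprk] = [2, 5, 4]
r3 m[φ3→cld] = [2, 5, 4]
r3 m[φ3→wind] = [5, 3, 3]
r3 m[φ4→fog] = [2, 2, 3]
r3 m[φ4→wind] = [1, 4, 1]
r3 m[φ5→sprk] = [7, 1, 6]
r3 m[cld→φ0] = [1, 4, 3]
r3 m[cld→φ3] = [4, 1, 0]
r3 m[ice→φ0] = [3, 2, 8]
r3 m[ice→φ1] = [4, 2, 6]
r3 m[ice→φ2] = [1, 0, 2]
r3 m[fog→φ4] = [0, 0, 0]
r3 m[wind→φ3] = [1, 4, 1]
r3 m[wind→φ4] = [1, 3, 1]
r3 m[sprk→φ2] = [7, 1, 6]
r3 m[sprk→φ5] = [2, 4, 3]
r3 m[wet→φ1] = [0, 0, 0]
r4 m[φ0→cld] = [6, 4, 2]
r4 m[φ0→ice] = [5, 3, 3]
r4 m[φ1→ice] = [0, 0, 2]
r4 m[φ1→wet] = [5, 5, 2]
r4 m[φ2→ice] = [5, 9, 7]
r4 m[φ2→sprk] = [2, 5, 4]
r4 m[φ3→cld] = [2, 5, 4]
r4 m[φ3→wind] = [5, 3, 3]
r4 m[φ4→fog] = [2, 2, 3]
r4 m[φ4→wind] = [1, 4, 1]
r4 m[φ5→sprk] = [7, 1, 6]
r4 m[cld→φ0] = [2, 5, 4]
r4 m[cld→φ3] = [6, 4, 2]
r4 m[ice→φ0] = [5, 9, 9]
r4 m[ice→φ1] = [10, 12, 10]
r4 m[ice→φ2] = [5, 3, 5]
r4 m[fog→φ4] = [0, 0, 0]
r4 m[wind→φ3] = [1, 4, 1]
r4 m[wind→φ4] = [5, 3, 3]
r4 m[sprk→φ2] = [7, 1, 6]
r4 m[sprk→φ5] = [2, 5, 4]
r4 m[wet→φ1] = [0, 0, 0]
r5 m[φ0→cld] = [13, 6, 7]
r5 m[φ0→ice] = [6, 4, 4]
r5 m[φ1→ice] = [0, 0, 2]
r5 m[φ1→wet] = [11, 11, 10]
r5 m[φ2→ice] = [5, 9, 7]
r5 m[φ2→sprk] = [5, 9, 7]
r5 m[φ3→cld] = [2, 5, 4]
r5 m[φ3→wind] = [7, 5, 5]
r5 m[φ4→fog] = [4, 6, 7]
r5 m[φ4→wind] = [1, 4, 1]
r5 m[φ5→sprk] = [7, 1, 6]
r5 m[cld→φ0] = [2, 5, 4]
r5 m[cld→φ3] = [6, 4, 2]
r5 m[ice→φ0] = [5, 9, 9]
r5 m[ice→φ1] = [10, 12, 10]
r5 m[ice→φ2] = [5, 3, 5]
r5 m[fog→φ4] = [0, 0, 0]
r5 m[wind→φ3] = [1, 4, 1]
r5 m[wind→φ4] = [5, 3, 3]
r5 m[sprk→φ2] = [7, 1, 6]
r5 m[sprk→φ5] = [2, 5, 4]
r5 m[wet→φ1] = [0, 0, 0]
r6 m[φ0→cld] = [13, 6, 7]
r6 m[φ0→ice] = [6, 4, 4]
r6 m[φ1→ice] = [0, 0, 2]
r6 m[φ1→wet] = [11, 11, 10]
r6 m[φ2→ice] = [5, 9, 7]
r6 m[φ2→sprk] = [5, 9, 7]
r6 m[φ3→cld] = [2, 5, 4]
r6 m[φ3→wind] = [7, 5, 5]
r6 m[φ4→fog] = [4, 6, 7]
r6 m[φ4→wind] = [1, 4, 1]
r6 m[φ5→sprk] = [7, 1, 6]
r6 m[cld→φ0] = [2, 5, 4]
r6 m[cld→φ3] = [13, 6, 7]
r6 m[ice→φ0] = [5, 9, 9]
r6 m[ice→φ1] = [11, 13, 11]
r6 m[ice→φ2] = [6, 4, 6]
r6 m[fog→φ4] = [0, 0, 0]
r6 m[wind→φ3] = [1, 4, 1]
r6 m[wind→φ4] = [7, 5, 5]
r6 m[sprk→φ2] = [7, 1, 6]
r6 m[sprk→φ5] = [5, 9, 7]
r6 m[wet→φ1] = [0, 0, 0]
r7 m[φ0→cld] = [13, 6, 7]
r7 m[φ0→ice] = [6, 4, 4]
r7 m[φ1→ice] = [0, 0, 2]
r7 m[φ1→wet] = [12, 12, 11]
r7 m[φ2→ice] = [5, 9, 7]
r7 m[φ2→sprk] = [6, 10, 8]
r7 m[φ3→cld] = [2, 5, 4]
r7 m[φ3→wind] = [12, 10, 10]
r7 m[φ4→fog] = [6, 8, 9]
r7 m[φ4→wind] = [1, 4, 1]
r7 m[φ5→sprk] = [7, 1, 6]
r7 m[cld→φ0] = [2, 5, 4]
r7 m[cld→φ3] = [13, 6, 7]
r7 m[ice→φ0] = [5, 9, 9]
r7 m[ice→φ1] = [11, 13, 11]
r7 m[ice→φ2] = [6, 4, 6]
r7 m[fog→φ4] = [0, 0, 0]
r7 m[wind→φ3] = [1, 4, 1]
r7 m[wind→φ4] = [7, 5, 5]
r7 m[sprk→φ2] = [7, 1, 6]
r7 m[sprk→φ5] = [5, 9, 7]
r7 m[wet→φ1] = [0, 0, 0]
r8 m[φ0→cld] = [13, 6, 7]
r8 m[φ0→ice] = [6, 4, 4]
r8 m[φ1→ice] = [0, 0, 2]
r8 m[φ1→wet] = [12, 12, 11]
r8 m[φ2→ice] = [5, 9, 7]
r8 m[φ2→sprk] = [6, 10, 8]
r8 m[φ3→cld] = [2, 5, 4]
r8 m[φ3→wind] = [12, 10, 10]
r8 m[φ4→fog] = [6, 8, 9]
r8 m[φ4→wind] = [1, 4, 1]
r8 m[φ5→sprk] = [7, 1, 6]
r8 m[cld→φ0] = [2, 5, 4]
r8 m[cld→φ3] = [13, 6, 7]
r8 m[ice→φ0] = [5, 9, 9]
r8 m[ice→φ1] = [11, 13, 11]
r8 m[ice→φ2] = [6, 4, 6]
r8 m[fog→φ4] = [0, 0, 0]
r8 m[wind→φ3] = [1, 4, 1]
r8 m[wind→φ4] = [12, 10, 10]
r8 m[sprk→φ2] = [7, 1, 6]
r8 m[sprk→φ5] = [6, 10, 8]
r8 m[wet→φ1] = [0, 0, 0]
r9 m[φ0→cld] = [13, 6, 7]
r9 m[φ0→ice] = [6, 4, 4]
r9 m[φ1→ice] = [0, 0, 2]
r9 m[φ1→wet] = [12, 12, 11]
r9 m[φ2→ice] = [5, 9, 7]
r9 m[φ2→sprk] = [6, 10, 8]
r9 m[φ3→cld] = [2, 5, 4]
r9 m[φ3→wind] = [12, 10, 10]
r9 m[φ4→fog] = [11, 13, 14]
r9 m[φ4→wind] = [1, 4, 1]
r9 m[φ5→sprk] = [7, 1, 6]
r9 m[cld→φ0] = [2, 5, 4]
r9 m[cld→φ3] = [13, 6, 7]
r9 m[ice→φ0] = [5, 9, 9]
r9 m[ice→φ1] = [11, 13, 11]
r9 m[ice→φ2] = [6, 4, 6]
r9 m[fog→φ4] = [0, 0, 0]
r9 m[wind→φ3] = [1, 4, 1]
r9 m[wind→φ4] = [12, 10, 10]
r9 m[sprk→φ2] = [7, 1, 6]
r9 m[sprk→φ5] = [6, 10, 8]
r9 m[wet→φ1] = [0, 0, 0]
r10 m[φ0→cld] = [13, 6, 7]
r10 m[φ0→ice] = [6, 4, 4]
r10 m[φ1→ice] = [0, 0, 2]
r10 m[φ1→wet] = [12, 12, 11]
r10 m[φ2→ice] = [5, 9, 7]
r10 m[φ2→sprk] = [6, 10, 8]
r10 m[φ3→cld] = [2, 5, 4]
r10 m[φ3→wind] = [12, 10, 10]
r10 m[φ4→fog] = [11, 13, 14]
r10 m[φ4→wind] = [1, 4, 1]
r10 m[φ5→sprk] = [7, 1, 6]
r10 m[cld→φ0] = [2, 5, 4]
r10 m[cld→φ3] = [13, 6, 7]
r10 m[ice→φ0] = [5, 9, 9]
r10 m[ice→φ1] = [11, 13, 11]
r10 m[ice→φ2] = [6, 4, 6]
r10 m[fog→φ4] = [0, 0, 0]
r10 m[wind→φ3] = [1, 4, 1]
r10 m[wind→φ4] = [12, 10, 10]
r10 m[sprk→φ2] = [7, 1, 6]
r10 m[sprk→φ5] = [6, 10, 8]
r10 m[wet→φ1] = [0, 0, 0]
fixed point reached at round 10
b[wind] = ⊗ incoming = [13, 14, 11]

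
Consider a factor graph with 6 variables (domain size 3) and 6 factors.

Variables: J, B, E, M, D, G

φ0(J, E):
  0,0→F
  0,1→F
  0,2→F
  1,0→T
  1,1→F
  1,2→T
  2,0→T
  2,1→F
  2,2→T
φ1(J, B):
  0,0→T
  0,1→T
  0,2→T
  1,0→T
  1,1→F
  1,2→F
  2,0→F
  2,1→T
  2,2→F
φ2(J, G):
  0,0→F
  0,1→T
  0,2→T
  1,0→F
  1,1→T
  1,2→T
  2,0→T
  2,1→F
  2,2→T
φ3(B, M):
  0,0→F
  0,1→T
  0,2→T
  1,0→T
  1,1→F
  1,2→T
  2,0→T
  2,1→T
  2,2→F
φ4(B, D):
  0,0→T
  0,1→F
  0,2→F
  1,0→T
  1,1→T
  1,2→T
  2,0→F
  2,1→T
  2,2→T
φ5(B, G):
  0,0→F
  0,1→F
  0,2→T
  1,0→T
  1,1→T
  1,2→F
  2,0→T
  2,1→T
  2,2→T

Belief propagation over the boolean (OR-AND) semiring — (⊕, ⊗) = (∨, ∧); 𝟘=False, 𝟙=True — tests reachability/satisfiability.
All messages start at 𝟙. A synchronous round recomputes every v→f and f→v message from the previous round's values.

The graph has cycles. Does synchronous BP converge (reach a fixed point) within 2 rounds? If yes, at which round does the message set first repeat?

init: all messages = 𝟙 over 3 values
r1 m[φ0→J] = [F, T, T]
r1 m[φ0→E] = [T, F, T]
r1 m[φ1→J] = [T, T, T]
r1 m[φ1→B] = [T, T, T]
r1 m[φ2→J] = [T, T, T]
r1 m[φ2→G] = [T, T, T]
r1 m[φ3→B] = [T, T, T]
r1 m[φ3→M] = [T, T, T]
r1 m[φ4→B] = [T, T, T]
r1 m[φ4→D] = [T, T, T]
r1 m[φ5→B] = [T, T, T]
r1 m[φ5→G] = [T, T, T]
r1 m[J→φ0] = [T, T, T]
r1 m[J→φ1] = [T, T, T]
r1 m[J→φ2] = [T, T, T]
r1 m[B→φ1] = [T, T, T]
r1 m[B→φ3] = [T, T, T]
r1 m[B→φ4] = [T, T, T]
r1 m[B→φ5] = [T, T, T]
r1 m[E→φ0] = [T, T, T]
r1 m[M→φ3] = [T, T, T]
r1 m[D→φ4] = [T, T, T]
r1 m[G→φ2] = [T, T, T]
r1 m[G→φ5] = [T, T, T]
r2 m[φ0→J] = [F, T, T]
r2 m[φ0→E] = [T, F, T]
r2 m[φ1→J] = [T, T, T]
r2 m[φ1→B] = [T, T, T]
r2 m[φ2→J] = [T, T, T]
r2 m[φ2→G] = [T, T, T]
r2 m[φ3→B] = [T, T, T]
r2 m[φ3→M] = [T, T, T]
r2 m[φ4→B] = [T, T, T]
r2 m[φ4→D] = [T, T, T]
r2 m[φ5→B] = [T, T, T]
r2 m[φ5→G] = [T, T, T]
r2 m[J→φ0] = [T, T, T]
r2 m[J→φ1] = [F, T, T]
r2 m[J→φ2] = [F, T, T]
r2 m[B→φ1] = [T, T, T]
r2 m[B→φ3] = [T, T, T]
r2 m[B→φ4] = [T, T, T]
r2 m[B→φ5] = [T, T, T]
r2 m[E→φ0] = [T, T, T]
r2 m[M→φ3] = [T, T, T]
r2 m[D→φ4] = [T, T, T]
r2 m[G→φ2] = [T, T, T]
r2 m[G→φ5] = [T, T, T]
no fixed point within 2 rounds

NOT CONVERGED within 2 rounds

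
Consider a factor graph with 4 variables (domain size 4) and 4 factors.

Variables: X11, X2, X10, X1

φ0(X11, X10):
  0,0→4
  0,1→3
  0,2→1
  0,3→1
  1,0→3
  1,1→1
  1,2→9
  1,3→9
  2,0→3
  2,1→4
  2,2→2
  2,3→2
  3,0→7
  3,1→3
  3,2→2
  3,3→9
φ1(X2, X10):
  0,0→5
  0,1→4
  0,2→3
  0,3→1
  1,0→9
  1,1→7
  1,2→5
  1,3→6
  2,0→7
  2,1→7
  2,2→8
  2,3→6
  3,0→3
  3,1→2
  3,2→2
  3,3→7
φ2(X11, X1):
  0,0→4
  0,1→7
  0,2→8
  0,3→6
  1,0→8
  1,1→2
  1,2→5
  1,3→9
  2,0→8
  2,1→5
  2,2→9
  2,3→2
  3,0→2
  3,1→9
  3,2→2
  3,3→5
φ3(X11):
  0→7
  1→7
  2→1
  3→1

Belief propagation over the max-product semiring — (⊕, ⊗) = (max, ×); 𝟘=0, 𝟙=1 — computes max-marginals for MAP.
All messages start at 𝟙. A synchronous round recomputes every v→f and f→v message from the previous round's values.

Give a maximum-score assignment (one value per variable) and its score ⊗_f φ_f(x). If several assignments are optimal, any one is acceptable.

init: all messages = 𝟙 over 4 values
r1 m[φ0→X11] = [4, 9, 4, 9]
r1 m[φ0→X10] = [7, 4, 9, 9]
r1 m[φ1→X2] = [5, 9, 8, 7]
r1 m[φ1→X10] = [9, 7, 8, 7]
r1 m[φ2→X11] = [8, 9, 9, 9]
r1 m[φ2→X1] = [8, 9, 9, 9]
r1 m[φ3→X11] = [7, 7, 1, 1]
r1 m[X11→φ0] = [1, 1, 1, 1]
r1 m[X11→φ2] = [1, 1, 1, 1]
r1 m[X11→φ3] = [1, 1, 1, 1]
r1 m[X2→φ1] = [1, 1, 1, 1]
r1 m[X10→φ0] = [1, 1, 1, 1]
r1 m[X10→φ1] = [1, 1, 1, 1]
r1 m[X1→φ2] = [1, 1, 1, 1]
r2 m[φ0→X11] = [4, 9, 4, 9]
r2 m[φ0→X10] = [7, 4, 9, 9]
r2 m[φ1→X2] = [5, 9, 8, 7]
r2 m[φ1→X10] = [9, 7, 8, 7]
r2 m[φ2→X11] = [8, 9, 9, 9]
r2 m[φ2→X1] = [8, 9, 9, 9]
r2 m[φ3→X11] = [7, 7, 1, 1]
r2 m[X11→φ0] = [56, 63, 9, 9]
r2 m[X11→φ2] = [28, 63, 4, 9]
r2 m[X11→φ3] = [32, 81, 36, 81]
r2 m[X2→φ1] = [1, 1, 1, 1]
r2 m[X10→φ0] = [9, 7, 8, 7]
r2 m[X10→φ1] = [7, 4, 9, 9]
r2 m[X1→φ2] = [1, 1, 1, 1]
r3 m[φ0→X11] = [36, 72, 28, 63]
r3 m[φ0→X10] = [224, 168, 567, 567]
r3 m[φ1→X2] = [35, 63, 72, 63]
r3 m[φ1→X10] = [9, 7, 8, 7]
r3 m[φ2→X11] = [8, 9, 9, 9]
r3 m[φ2→X1] = [504, 196, 315, 567]
r3 m[φ3→X11] = [7, 7, 1, 1]
r3 m[X11→φ0] = [56, 63, 9, 9]
r3 m[X11→φ2] = [28, 63, 4, 9]
r3 m[X11→φ3] = [32, 81, 36, 81]
r3 m[X2→φ1] = [1, 1, 1, 1]
r3 m[X10→φ0] = [9, 7, 8, 7]
r3 m[X10→φ1] = [7, 4, 9, 9]
r3 m[X1→φ2] = [1, 1, 1, 1]
r4 m[φ0→X11] = [36, 72, 28, 63]
r4 m[φ0→X10] = [224, 168, 567, 567]
r4 m[φ1→X2] = [35, 63, 72, 63]
r4 m[φ1→X10] = [9, 7, 8, 7]
r4 m[φ2→X11] = [8, 9, 9, 9]
r4 m[φ2→X1] = [504, 196, 315, 567]
r4 m[φ3→X11] = [7, 7, 1, 1]
r4 m[X11→φ0] = [56, 63, 9, 9]
r4 m[X11→φ2] = [252, 504, 28, 63]
r4 m[X11→φ3] = [288, 648, 252, 567]
r4 m[X2→φ1] = [1, 1, 1, 1]
r4 m[X10→φ0] = [9, 7, 8, 7]
r4 m[X10→φ1] = [224, 168, 567, 567]
r4 m[X1→φ2] = [1, 1, 1, 1]
r5 m[φ0→X11] = [36, 72, 28, 63]
r5 m[φ0→X10] = [224, 168, 567, 567]
r5 m[φ1→X2] = [1701, 3402, 4536, 3969]
r5 m[φ1→X10] = [9, 7, 8, 7]
r5 m[φ2→X11] = [8, 9, 9, 9]
r5 m[φ2→X1] = [4032, 1764, 2520, 4536]
r5 m[φ3→X11] = [7, 7, 1, 1]
r5 m[X11→φ0] = [56, 63, 9, 9]
r5 m[X11→φ2] = [252, 504, 28, 63]
r5 m[X11→φ3] = [288, 648, 252, 567]
r5 m[X2→φ1] = [1, 1, 1, 1]
r5 m[X10→φ0] = [9, 7, 8, 7]
r5 m[X10→φ1] = [224, 168, 567, 567]
r5 m[X1→φ2] = [1, 1, 1, 1]
r6 m[φ0→X11] = [36, 72, 28, 63]
r6 m[φ0→X10] = [224, 168, 567, 567]
r6 m[φ1→X2] = [1701, 3402, 4536, 3969]
r6 m[φ1→X10] = [9, 7, 8, 7]
r6 m[φ2→X11] = [8, 9, 9, 9]
r6 m[φ2→X1] = [4032, 1764, 2520, 4536]
r6 m[φ3→X11] = [7, 7, 1, 1]
r6 m[X11→φ0] = [56, 63, 9, 9]
r6 m[X11→φ2] = [252, 504, 28, 63]
r6 m[X11→φ3] = [288, 648, 252, 567]
r6 m[X2→φ1] = [1, 1, 1, 1]
r6 m[X10→φ0] = [9, 7, 8, 7]
r6 m[X10→φ1] = [224, 168, 567, 567]
r6 m[X1→φ2] = [1, 1, 1, 1]
fixed point reached at round 6
traceback from X11: (X11=1, X2=2, X10=2, X1=3), score=4536

assignment: (X11=1, X2=2, X10=2, X1=3); score = 4536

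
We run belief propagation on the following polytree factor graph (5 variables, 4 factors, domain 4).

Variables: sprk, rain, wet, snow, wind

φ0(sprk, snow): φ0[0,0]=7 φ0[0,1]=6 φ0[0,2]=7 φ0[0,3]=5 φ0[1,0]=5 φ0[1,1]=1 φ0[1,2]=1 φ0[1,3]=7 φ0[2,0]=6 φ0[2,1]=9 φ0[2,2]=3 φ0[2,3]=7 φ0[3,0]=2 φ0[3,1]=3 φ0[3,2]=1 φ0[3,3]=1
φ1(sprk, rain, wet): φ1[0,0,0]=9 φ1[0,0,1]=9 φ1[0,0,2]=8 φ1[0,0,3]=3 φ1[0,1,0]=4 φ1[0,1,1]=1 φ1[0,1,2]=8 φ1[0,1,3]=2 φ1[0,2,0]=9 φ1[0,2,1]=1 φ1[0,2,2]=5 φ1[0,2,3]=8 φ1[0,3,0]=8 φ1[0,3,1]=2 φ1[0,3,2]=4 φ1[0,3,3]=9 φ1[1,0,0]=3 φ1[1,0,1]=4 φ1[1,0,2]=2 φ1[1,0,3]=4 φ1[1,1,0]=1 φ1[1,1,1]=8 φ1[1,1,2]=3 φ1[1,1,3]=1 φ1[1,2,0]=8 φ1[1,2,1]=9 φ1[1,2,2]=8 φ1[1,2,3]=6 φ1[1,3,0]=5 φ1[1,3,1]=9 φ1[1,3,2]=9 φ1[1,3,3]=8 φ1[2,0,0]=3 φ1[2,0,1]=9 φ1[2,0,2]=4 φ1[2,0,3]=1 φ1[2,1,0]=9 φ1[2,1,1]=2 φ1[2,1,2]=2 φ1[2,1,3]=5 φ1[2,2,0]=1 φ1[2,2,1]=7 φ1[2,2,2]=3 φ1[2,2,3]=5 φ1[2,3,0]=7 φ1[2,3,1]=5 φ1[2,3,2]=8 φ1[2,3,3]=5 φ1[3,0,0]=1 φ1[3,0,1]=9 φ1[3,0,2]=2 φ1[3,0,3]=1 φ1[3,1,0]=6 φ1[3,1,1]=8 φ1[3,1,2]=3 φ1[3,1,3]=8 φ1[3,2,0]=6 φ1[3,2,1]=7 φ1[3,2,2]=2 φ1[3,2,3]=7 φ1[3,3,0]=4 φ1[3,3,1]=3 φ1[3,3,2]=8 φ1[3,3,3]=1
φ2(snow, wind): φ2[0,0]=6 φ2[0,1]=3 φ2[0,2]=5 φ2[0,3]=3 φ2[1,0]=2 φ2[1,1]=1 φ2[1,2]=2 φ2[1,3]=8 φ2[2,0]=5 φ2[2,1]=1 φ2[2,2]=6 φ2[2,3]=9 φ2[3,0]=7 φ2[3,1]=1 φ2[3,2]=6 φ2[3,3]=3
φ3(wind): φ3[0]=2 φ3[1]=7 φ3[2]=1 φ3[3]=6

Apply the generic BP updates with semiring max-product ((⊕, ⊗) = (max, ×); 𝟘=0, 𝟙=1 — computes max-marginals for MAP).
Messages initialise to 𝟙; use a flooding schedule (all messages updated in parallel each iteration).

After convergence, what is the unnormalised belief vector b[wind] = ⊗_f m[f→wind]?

b[wind] = [882, 1323, 378, 3888]

init: all messages = 𝟙 over 4 values
r1 m[φ0→sprk] = [7, 7, 9, 3]
r1 m[φ0→snow] = [7, 9, 7, 7]
r1 m[φ1→sprk] = [9, 9, 9, 9]
r1 m[φ1→rain] = [9, 9, 9, 9]
r1 m[φ1→wet] = [9, 9, 9, 9]
r1 m[φ2→snow] = [6, 8, 9, 7]
r1 m[φ2→wind] = [7, 3, 6, 9]
r1 m[φ3→wind] = [2, 7, 1, 6]
r1 m[sprk→φ0] = [1, 1, 1, 1]
r1 m[sprk→φ1] = [1, 1, 1, 1]
r1 m[rain→φ1] = [1, 1, 1, 1]
r1 m[wet→φ1] = [1, 1, 1, 1]
r1 m[snow→φ0] = [1, 1, 1, 1]
r1 m[snow→φ2] = [1, 1, 1, 1]
r1 m[wind→φ2] = [1, 1, 1, 1]
r1 m[wind→φ3] = [1, 1, 1, 1]
r2 m[φ0→sprk] = [7, 7, 9, 3]
r2 m[φ0→snow] = [7, 9, 7, 7]
r2 m[φ1→sprk] = [9, 9, 9, 9]
r2 m[φ1→rain] = [9, 9, 9, 9]
r2 m[φ1→wet] = [9, 9, 9, 9]
r2 m[φ2→snow] = [6, 8, 9, 7]
r2 m[φ2→wind] = [7, 3, 6, 9]
r2 m[φ3→wind] = [2, 7, 1, 6]
r2 m[sprk→φ0] = [9, 9, 9, 9]
r2 m[sprk→φ1] = [7, 7, 9, 3]
r2 m[rain→φ1] = [1, 1, 1, 1]
r2 m[wet→φ1] = [1, 1, 1, 1]
r2 m[snow→φ0] = [6, 8, 9, 7]
r2 m[snow→φ2] = [7, 9, 7, 7]
r2 m[wind→φ2] = [2, 7, 1, 6]
r2 m[wind→φ3] = [7, 3, 6, 9]
r3 m[φ0→sprk] = [63, 49, 72, 24]
r3 m[φ0→snow] = [63, 81, 63, 63]
r3 m[φ1→sprk] = [9, 9, 9, 9]
r3 m[φ1→rain] = [81, 81, 63, 72]
r3 m[φ1→wet] = [81, 81, 72, 63]
r3 m[φ2→snow] = [21, 48, 54, 18]
r3 m[φ2→wind] = [49, 21, 42, 72]
r3 m[φ3→wind] = [2, 7, 1, 6]
r3 m[sprk→φ0] = [9, 9, 9, 9]
r3 m[sprk→φ1] = [7, 7, 9, 3]
r3 m[rain→φ1] = [1, 1, 1, 1]
r3 m[wet→φ1] = [1, 1, 1, 1]
r3 m[snow→φ0] = [6, 8, 9, 7]
r3 m[snow→φ2] = [7, 9, 7, 7]
r3 m[wind→φ2] = [2, 7, 1, 6]
r3 m[wind→φ3] = [7, 3, 6, 9]
r4 m[φ0→sprk] = [63, 49, 72, 24]
r4 m[φ0→snow] = [63, 81, 63, 63]
r4 m[φ1→sprk] = [9, 9, 9, 9]
r4 m[φ1→rain] = [81, 81, 63, 72]
r4 m[φ1→wet] = [81, 81, 72, 63]
r4 m[φ2→snow] = [21, 48, 54, 18]
r4 m[φ2→wind] = [49, 21, 42, 72]
r4 m[φ3→wind] = [2, 7, 1, 6]
r4 m[sprk→φ0] = [9, 9, 9, 9]
r4 m[sprk→φ1] = [63, 49, 72, 24]
r4 m[rain→φ1] = [1, 1, 1, 1]
r4 m[wet→φ1] = [1, 1, 1, 1]
r4 m[snow→φ0] = [21, 48, 54, 18]
r4 m[snow→φ2] = [63, 81, 63, 63]
r4 m[wind→φ2] = [2, 7, 1, 6]
r4 m[wind→φ3] = [49, 21, 42, 72]
r5 m[φ0→sprk] = [378, 126, 432, 144]
r5 m[φ0→snow] = [63, 81, 63, 63]
r5 m[φ1→sprk] = [9, 9, 9, 9]
r5 m[φ1→rain] = [648, 648, 567, 576]
r5 m[φ1→wet] = [648, 648, 576, 567]
r5 m[φ2→snow] = [21, 48, 54, 18]
r5 m[φ2→wind] = [441, 189, 378, 648]
r5 m[φ3→wind] = [2, 7, 1, 6]
r5 m[sprk→φ0] = [9, 9, 9, 9]
r5 m[sprk→φ1] = [63, 49, 72, 24]
r5 m[rain→φ1] = [1, 1, 1, 1]
r5 m[wet→φ1] = [1, 1, 1, 1]
r5 m[snow→φ0] = [21, 48, 54, 18]
r5 m[snow→φ2] = [63, 81, 63, 63]
r5 m[wind→φ2] = [2, 7, 1, 6]
r5 m[wind→φ3] = [49, 21, 42, 72]
r6 m[φ0→sprk] = [378, 126, 432, 144]
r6 m[φ0→snow] = [63, 81, 63, 63]
r6 m[φ1→sprk] = [9, 9, 9, 9]
r6 m[φ1→rain] = [648, 648, 567, 576]
r6 m[φ1→wet] = [648, 648, 576, 567]
r6 m[φ2→snow] = [21, 48, 54, 18]
r6 m[φ2→wind] = [441, 189, 378, 648]
r6 m[φ3→wind] = [2, 7, 1, 6]
r6 m[sprk→φ0] = [9, 9, 9, 9]
r6 m[sprk→φ1] = [378, 126, 432, 144]
r6 m[rain→φ1] = [1, 1, 1, 1]
r6 m[wet→φ1] = [1, 1, 1, 1]
r6 m[snow→φ0] = [21, 48, 54, 18]
r6 m[snow→φ2] = [63, 81, 63, 63]
r6 m[wind→φ2] = [2, 7, 1, 6]
r6 m[wind→φ3] = [441, 189, 378, 648]
r7 m[φ0→sprk] = [378, 126, 432, 144]
r7 m[φ0→snow] = [63, 81, 63, 63]
r7 m[φ1→sprk] = [9, 9, 9, 9]
r7 m[φ1→rain] = [3888, 3888, 3402, 3456]
r7 m[φ1→wet] = [3888, 3888, 3456, 3402]
r7 m[φ2→snow] = [21, 48, 54, 18]
r7 m[φ2→wind] = [441, 189, 378, 648]
r7 m[φ3→wind] = [2, 7, 1, 6]
r7 m[sprk→φ0] = [9, 9, 9, 9]
r7 m[sprk→φ1] = [378, 126, 432, 144]
r7 m[rain→φ1] = [1, 1, 1, 1]
r7 m[wet→φ1] = [1, 1, 1, 1]
r7 m[snow→φ0] = [21, 48, 54, 18]
r7 m[snow→φ2] = [63, 81, 63, 63]
r7 m[wind→φ2] = [2, 7, 1, 6]
r7 m[wind→φ3] = [441, 189, 378, 648]
r8 m[φ0→sprk] = [378, 126, 432, 144]
r8 m[φ0→snow] = [63, 81, 63, 63]
r8 m[φ1→sprk] = [9, 9, 9, 9]
r8 m[φ1→rain] = [3888, 3888, 3402, 3456]
r8 m[φ1→wet] = [3888, 3888, 3456, 3402]
r8 m[φ2→snow] = [21, 48, 54, 18]
r8 m[φ2→wind] = [441, 189, 378, 648]
r8 m[φ3→wind] = [2, 7, 1, 6]
r8 m[sprk→φ0] = [9, 9, 9, 9]
r8 m[sprk→φ1] = [378, 126, 432, 144]
r8 m[rain→φ1] = [1, 1, 1, 1]
r8 m[wet→φ1] = [1, 1, 1, 1]
r8 m[snow→φ0] = [21, 48, 54, 18]
r8 m[snow→φ2] = [63, 81, 63, 63]
r8 m[wind→φ2] = [2, 7, 1, 6]
r8 m[wind→φ3] = [441, 189, 378, 648]
fixed point reached at round 8
b[wind] = ⊗ incoming = [882, 1323, 378, 3888]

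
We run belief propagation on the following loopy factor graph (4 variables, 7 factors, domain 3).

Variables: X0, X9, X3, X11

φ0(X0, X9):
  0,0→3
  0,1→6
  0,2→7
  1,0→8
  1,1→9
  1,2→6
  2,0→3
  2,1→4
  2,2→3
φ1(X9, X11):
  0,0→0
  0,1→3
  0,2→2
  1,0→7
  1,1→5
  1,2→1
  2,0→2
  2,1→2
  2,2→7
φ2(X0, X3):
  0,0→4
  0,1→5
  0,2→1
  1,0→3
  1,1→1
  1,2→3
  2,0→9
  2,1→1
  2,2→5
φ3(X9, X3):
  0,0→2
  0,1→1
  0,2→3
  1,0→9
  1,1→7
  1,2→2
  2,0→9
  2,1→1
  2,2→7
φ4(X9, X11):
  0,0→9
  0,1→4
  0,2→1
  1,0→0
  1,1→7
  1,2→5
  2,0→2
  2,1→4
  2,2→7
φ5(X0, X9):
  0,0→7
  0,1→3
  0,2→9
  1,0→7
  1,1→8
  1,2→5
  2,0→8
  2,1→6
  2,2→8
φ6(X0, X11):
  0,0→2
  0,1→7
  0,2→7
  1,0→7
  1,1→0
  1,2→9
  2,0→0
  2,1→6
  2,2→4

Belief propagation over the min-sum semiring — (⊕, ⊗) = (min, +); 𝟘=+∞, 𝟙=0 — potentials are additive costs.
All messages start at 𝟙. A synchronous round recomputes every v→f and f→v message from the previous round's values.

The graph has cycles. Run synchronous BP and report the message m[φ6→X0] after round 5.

message @ round 5 = [24, 28, 22]

init: all messages = 𝟙 over 3 values
r1 m[φ0→X0] = [3, 6, 3]
r1 m[φ0→X9] = [3, 4, 3]
r1 m[φ1→X9] = [0, 1, 2]
r1 m[φ1→X11] = [0, 2, 1]
r1 m[φ2→X0] = [1, 1, 1]
r1 m[φ2→X3] = [3, 1, 1]
r1 m[φ3→X9] = [1, 2, 1]
r1 m[φ3→X3] = [2, 1, 2]
r1 m[φ4→X9] = [1, 0, 2]
r1 m[φ4→X11] = [0, 4, 1]
r1 m[φ5→X0] = [3, 5, 6]
r1 m[φ5→X9] = [7, 3, 5]
r1 m[φ6→X0] = [2, 0, 0]
r1 m[φ6→X11] = [0, 0, 4]
r1 m[X0→φ0] = [0, 0, 0]
r1 m[X0→φ2] = [0, 0, 0]
r1 m[X0→φ5] = [0, 0, 0]
r1 m[X0→φ6] = [0, 0, 0]
r1 m[X9→φ0] = [0, 0, 0]
r1 m[X9→φ1] = [0, 0, 0]
r1 m[X9→φ3] = [0, 0, 0]
r1 m[X9→φ4] = [0, 0, 0]
r1 m[X9→φ5] = [0, 0, 0]
r1 m[X3→φ2] = [0, 0, 0]
r1 m[X3→φ3] = [0, 0, 0]
r1 m[X11→φ1] = [0, 0, 0]
r1 m[X11→φ4] = [0, 0, 0]
r1 m[X11→φ6] = [0, 0, 0]
r2 m[φ0→X0] = [3, 6, 3]
r2 m[φ0→X9] = [3, 4, 3]
r2 m[φ1→X9] = [0, 1, 2]
r2 m[φ1→X11] = [0, 2, 1]
r2 m[φ2→X0] = [1, 1, 1]
r2 m[φ2→X3] = [3, 1, 1]
r2 m[φ3→X9] = [1, 2, 1]
r2 m[φ3→X3] = [2, 1, 2]
r2 m[φ4→X9] = [1, 0, 2]
r2 m[φ4→X11] = [0, 4, 1]
r2 m[φ5→X0] = [3, 5, 6]
r2 m[φ5→X9] = [7, 3, 5]
r2 m[φ6→X0] = [2, 0, 0]
r2 m[φ6→X11] = [0, 0, 4]
r2 m[X0→φ0] = [6, 6, 7]
r2 m[X0→φ2] = [8, 11, 9]
r2 m[X0→φ5] = [6, 7, 4]
r2 m[X0→φ6] = [7, 12, 10]
r2 m[X9→φ0] = [9, 6, 10]
r2 m[X9→φ1] = [12, 9, 11]
r2 m[X9→φ3] = [11, 8, 12]
r2 m[X9→φ4] = [11, 10, 11]
r2 m[X9→φ5] = [5, 7, 8]
r2 m[X3→φ2] = [2, 1, 2]
r2 m[X3→φ3] = [3, 1, 1]
r2 m[X11→φ1] = [0, 4, 5]
r2 m[X11→φ4] = [0, 2, 5]
r2 m[X11→φ6] = [0, 6, 2]
r3 m[φ0→X0] = [12, 15, 10]
r3 m[φ0→X9] = [9, 11, 10]
r3 m[φ1→X9] = [0, 6, 2]
r3 m[φ1→X11] = [12, 13, 10]
r3 m[φ2→X0] = [3, 2, 2]
r3 m[φ2→X3] = [12, 10, 9]
r3 m[φ3→X9] = [2, 3, 2]
r3 m[φ3→X3] = [13, 12, 10]
r3 m[φ4→X9] = [6, 0, 2]
r3 m[φ4→X11] = [10, 15, 12]
r3 m[φ5→X0] = [10, 12, 13]
r3 m[φ5→X9] = [12, 9, 12]
r3 m[φ6→X0] = [2, 6, 0]
r3 m[φ6→X11] = [9, 12, 14]
r3 m[X0→φ0] = [6, 6, 7]
r3 m[X0→φ2] = [8, 11, 9]
r3 m[X0→φ5] = [6, 7, 4]
r3 m[X0→φ6] = [7, 12, 10]
r3 m[X9→φ0] = [9, 6, 10]
r3 m[X9→φ1] = [12, 9, 11]
r3 m[X9→φ3] = [11, 8, 12]
r3 m[X9→φ4] = [11, 10, 11]
r3 m[X9→φ5] = [5, 7, 8]
r3 m[X3→φ2] = [2, 1, 2]
r3 m[X3→φ3] = [3, 1, 1]
r3 m[X11→φ1] = [0, 4, 5]
r3 m[X11→φ4] = [0, 2, 5]
r3 m[X11→φ6] = [0, 6, 2]
r4 m[φ0→X0] = [12, 15, 10]
r4 m[φ0→X9] = [9, 11, 10]
r4 m[φ1→X9] = [0, 6, 2]
r4 m[φ1→X11] = [12, 13, 10]
r4 m[φ2→X0] = [3, 2, 2]
r4 m[φ2→X3] = [12, 10, 9]
r4 m[φ3→X9] = [2, 3, 2]
r4 m[φ3→X3] = [13, 12, 10]
r4 m[φ4→X9] = [6, 0, 2]
r4 m[φ4→X11] = [10, 15, 12]
r4 m[φ5→X0] = [10, 12, 13]
r4 m[φ5→X9] = [12, 9, 12]
r4 m[φ6→X0] = [2, 6, 0]
r4 m[φ6→X11] = [9, 12, 14]
r4 m[X0→φ0] = [15, 20, 15]
r4 m[X0→φ2] = [24, 33, 23]
r4 m[X0→φ5] = [17, 23, 12]
r4 m[X0→φ6] = [25, 29, 25]
r4 m[X9→φ0] = [20, 18, 18]
r4 m[X9→φ1] = [29, 23, 26]
r4 m[X9→φ3] = [27, 26, 26]
r4 m[X9→φ4] = [23, 29, 26]
r4 m[X9→φ5] = [17, 20, 16]
r4 m[X3→φ2] = [13, 12, 10]
r4 m[X3→φ3] = [12, 10, 9]
r4 m[X11→φ1] = [19, 27, 26]
r4 m[X11→φ4] = [21, 25, 24]
r4 m[X11→φ6] = [22, 28, 22]
r5 m[φ0→X0] = [23, 24, 21]
r5 m[φ0→X9] = [18, 19, 18]
r5 m[φ1→X9] = [19, 26, 21]
r5 m[φ1→X11] = [28, 28, 24]
r5 m[φ2→X0] = [11, 13, 13]
r5 m[φ2→X3] = [28, 24, 25]
r5 m[φ3→X9] = [11, 11, 11]
r5 m[φ3→X3] = [29, 27, 28]
r5 m[φ4→X9] = [25, 21, 23]
r5 m[φ4→X11] = [28, 27, 24]
r5 m[φ5→X0] = [23, 21, 24]
r5 m[φ5→X9] = [20, 18, 20]
r5 m[φ6→X0] = [24, 28, 22]
r5 m[φ6→X11] = [25, 29, 29]
r5 m[X0→φ0] = [15, 20, 15]
r5 m[X0→φ2] = [24, 33, 23]
r5 m[X0→φ5] = [17, 23, 12]
r5 m[X0→φ6] = [25, 29, 25]
r5 m[X9→φ0] = [20, 18, 18]
r5 m[X9→φ1] = [29, 23, 26]
r5 m[X9→φ3] = [27, 26, 26]
r5 m[X9→φ4] = [23, 29, 26]
r5 m[X9→φ5] = [17, 20, 16]
r5 m[X3→φ2] = [13, 12, 10]
r5 m[X3→φ3] = [12, 10, 9]
r5 m[X11→φ1] = [19, 27, 26]
r5 m[X11→φ4] = [21, 25, 24]
r5 m[X11→φ6] = [22, 28, 22]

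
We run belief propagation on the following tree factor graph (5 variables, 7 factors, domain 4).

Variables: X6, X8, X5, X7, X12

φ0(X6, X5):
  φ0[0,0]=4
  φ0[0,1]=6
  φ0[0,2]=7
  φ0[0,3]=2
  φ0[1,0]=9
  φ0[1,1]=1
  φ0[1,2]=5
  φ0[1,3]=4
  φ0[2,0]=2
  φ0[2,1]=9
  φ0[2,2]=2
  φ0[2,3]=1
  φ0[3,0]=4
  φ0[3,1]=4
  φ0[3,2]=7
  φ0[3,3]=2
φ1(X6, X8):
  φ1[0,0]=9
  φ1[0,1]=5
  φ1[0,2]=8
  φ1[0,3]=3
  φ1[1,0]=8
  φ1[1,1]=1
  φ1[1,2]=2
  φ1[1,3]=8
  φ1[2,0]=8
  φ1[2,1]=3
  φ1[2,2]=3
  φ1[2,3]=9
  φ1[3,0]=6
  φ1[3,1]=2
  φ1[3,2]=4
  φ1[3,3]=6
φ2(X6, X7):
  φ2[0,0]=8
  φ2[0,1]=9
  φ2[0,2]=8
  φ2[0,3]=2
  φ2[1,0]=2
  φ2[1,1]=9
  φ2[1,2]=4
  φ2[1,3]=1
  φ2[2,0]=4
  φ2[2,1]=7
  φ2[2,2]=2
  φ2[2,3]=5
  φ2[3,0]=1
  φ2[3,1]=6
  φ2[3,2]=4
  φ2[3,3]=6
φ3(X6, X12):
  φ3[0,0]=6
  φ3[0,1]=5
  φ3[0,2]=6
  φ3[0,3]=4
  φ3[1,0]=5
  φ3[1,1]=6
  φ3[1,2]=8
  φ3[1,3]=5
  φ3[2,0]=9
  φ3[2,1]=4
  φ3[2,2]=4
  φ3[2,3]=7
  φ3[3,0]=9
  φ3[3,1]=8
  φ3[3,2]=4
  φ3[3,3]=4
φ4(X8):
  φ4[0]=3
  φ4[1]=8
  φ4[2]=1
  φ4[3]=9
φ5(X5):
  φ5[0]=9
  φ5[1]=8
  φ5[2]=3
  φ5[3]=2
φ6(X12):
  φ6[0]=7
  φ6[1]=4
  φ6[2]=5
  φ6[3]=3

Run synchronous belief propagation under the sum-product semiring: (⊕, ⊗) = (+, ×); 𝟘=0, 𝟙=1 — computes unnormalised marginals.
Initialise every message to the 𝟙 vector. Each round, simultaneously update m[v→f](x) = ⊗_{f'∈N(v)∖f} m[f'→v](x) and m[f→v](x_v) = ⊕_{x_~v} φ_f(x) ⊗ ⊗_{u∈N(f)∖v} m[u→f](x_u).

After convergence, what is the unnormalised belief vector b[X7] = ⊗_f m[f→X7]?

init: all messages = 𝟙 over 4 values
r1 m[φ0→X6] = [19, 19, 14, 17]
r1 m[φ0→X5] = [19, 20, 21, 9]
r1 m[φ1→X6] = [25, 19, 23, 18]
r1 m[φ1→X8] = [31, 11, 17, 26]
r1 m[φ2→X6] = [27, 16, 18, 17]
r1 m[φ2→X7] = [15, 31, 18, 14]
r1 m[φ3→X6] = [21, 24, 24, 25]
r1 m[φ3→X12] = [29, 23, 22, 20]
r1 m[φ4→X8] = [3, 8, 1, 9]
r1 m[φ5→X5] = [9, 8, 3, 2]
r1 m[φ6→X12] = [7, 4, 5, 3]
r1 m[X6→φ0] = [1, 1, 1, 1]
r1 m[X6→φ1] = [1, 1, 1, 1]
r1 m[X6→φ2] = [1, 1, 1, 1]
r1 m[X6→φ3] = [1, 1, 1, 1]
r1 m[X8→φ1] = [1, 1, 1, 1]
r1 m[X8→φ4] = [1, 1, 1, 1]
r1 m[X5→φ0] = [1, 1, 1, 1]
r1 m[X5→φ5] = [1, 1, 1, 1]
r1 m[X7→φ2] = [1, 1, 1, 1]
r1 m[X12→φ3] = [1, 1, 1, 1]
r1 m[X12→φ6] = [1, 1, 1, 1]
r2 m[φ0→X6] = [19, 19, 14, 17]
r2 m[φ0→X5] = [19, 20, 21, 9]
r2 m[φ1→X6] = [25, 19, 23, 18]
r2 m[φ1→X8] = [31, 11, 17, 26]
r2 m[φ2→X6] = [27, 16, 18, 17]
r2 m[φ2→X7] = [15, 31, 18, 14]
r2 m[φ3→X6] = [21, 24, 24, 25]
r2 m[φ3→X12] = [29, 23, 22, 20]
r2 m[φ4→X8] = [3, 8, 1, 9]
r2 m[φ5→X5] = [9, 8, 3, 2]
r2 m[φ6→X12] = [7, 4, 5, 3]
r2 m[X6→φ0] = [14175, 7296, 9936, 7650]
r2 m[X6→φ1] = [10773, 7296, 6048, 7225]
r2 m[X6→φ2] = [9975, 8664, 7728, 7650]
r2 m[X6→φ3] = [12825, 5776, 5796, 5202]
r2 m[X8→φ1] = [3, 8, 1, 9]
r2 m[X8→φ4] = [31, 11, 17, 26]
r2 m[X5→φ0] = [9, 8, 3, 2]
r2 m[X5→φ5] = [19, 20, 21, 9]
r2 m[X7→φ2] = [1, 1, 1, 1]
r2 m[X12→φ3] = [7, 4, 5, 3]
r2 m[X12→φ6] = [29, 23, 22, 20]
r3 m[φ0→X6] = [109, 112, 98, 93]
r3 m[φ0→X5] = [172836, 212370, 209127, 82770]
r3 m[φ1→X6] = [102, 106, 132, 92]
r3 m[φ1→X8] = [247059, 93755, 147820, 188469]
r3 m[φ2→X6] = [27, 16, 18, 17]
r3 m[φ2→X7] = [135690, 267747, 160512, 113154]
r3 m[φ3→X6] = [104, 114, 120, 127]
r3 m[φ3→X12] = [204812, 163581, 167150, 141560]
r3 m[φ4→X8] = [3, 8, 1, 9]
r3 m[φ5→X5] = [9, 8, 3, 2]
r3 m[φ6→X12] = [7, 4, 5, 3]
r3 m[X6→φ0] = [14175, 7296, 9936, 7650]
r3 m[X6→φ1] = [10773, 7296, 6048, 7225]
r3 m[X6→φ2] = [9975, 8664, 7728, 7650]
r3 m[X6→φ3] = [12825, 5776, 5796, 5202]
r3 m[X8→φ1] = [3, 8, 1, 9]
r3 m[X8→φ4] = [31, 11, 17, 26]
r3 m[X5→φ0] = [9, 8, 3, 2]
r3 m[X5→φ5] = [19, 20, 21, 9]
r3 m[X7→φ2] = [1, 1, 1, 1]
r3 m[X12→φ3] = [7, 4, 5, 3]
r3 m[X12→φ6] = [29, 23, 22, 20]
r4 m[φ0→X6] = [109, 112, 98, 93]
r4 m[φ0→X5] = [172836, 212370, 209127, 82770]
r4 m[φ1→X6] = [102, 106, 132, 92]
r4 m[φ1→X8] = [247059, 93755, 147820, 188469]
r4 m[φ2→X6] = [27, 16, 18, 17]
r4 m[φ2→X7] = [135690, 267747, 160512, 113154]
r4 m[φ3→X6] = [104, 114, 120, 127]
r4 m[φ3→X12] = [204812, 163581, 167150, 141560]
r4 m[φ4→X8] = [3, 8, 1, 9]
r4 m[φ5→X5] = [9, 8, 3, 2]
r4 m[φ6→X12] = [7, 4, 5, 3]
r4 m[X6→φ0] = [286416, 193344, 285120, 198628]
r4 m[X6→φ1] = [306072, 204288, 211680, 200787]
r4 m[X6→φ2] = [1156272, 1353408, 1552320, 1086612]
r4 m[X6→φ3] = [300186, 189952, 232848, 145452]
r4 m[X8→φ1] = [3, 8, 1, 9]
r4 m[X8→φ4] = [247059, 93755, 147820, 188469]
r4 m[X5→φ0] = [9, 8, 3, 2]
r4 m[X5→φ5] = [172836, 212370, 209127, 82770]
r4 m[X7→φ2] = [1, 1, 1, 1]
r4 m[X12→φ3] = [7, 4, 5, 3]
r4 m[X12→φ6] = [204812, 163581, 167150, 141560]
r5 m[φ0→X6] = [109, 112, 98, 93]
r5 m[φ0→X5] = [4250512, 5272432, 4932268, 2028584]
r5 m[φ1→X6] = [102, 106, 132, 92]
r5 m[φ1→X8] = [7287114, 2771262, 4295340, 5662362]
r5 m[φ2→X6] = [27, 16, 18, 17]
r5 m[φ2→X7] = [19252884, 39973032, 22114896, 17947224]
r5 m[φ3→X6] = [104, 114, 120, 127]
r5 m[φ3→X12] = [6155576, 4735650, 4833932, 4362248]
r5 m[φ4→X8] = [3, 8, 1, 9]
r5 m[φ5→X5] = [9, 8, 3, 2]
r5 m[φ6→X12] = [7, 4, 5, 3]
r5 m[X6→φ0] = [286416, 193344, 285120, 198628]
r5 m[X6→φ1] = [306072, 204288, 211680, 200787]
r5 m[X6→φ2] = [1156272, 1353408, 1552320, 1086612]
r5 m[X6→φ3] = [300186, 189952, 232848, 145452]
r5 m[X8→φ1] = [3, 8, 1, 9]
r5 m[X8→φ4] = [247059, 93755, 147820, 188469]
r5 m[X5→φ0] = [9, 8, 3, 2]
r5 m[X5→φ5] = [172836, 212370, 209127, 82770]
r5 m[X7→φ2] = [1, 1, 1, 1]
r5 m[X12→φ3] = [7, 4, 5, 3]
r5 m[X12→φ6] = [204812, 163581, 167150, 141560]
r6 m[φ0→X6] = [109, 112, 98, 93]
r6 m[φ0→X5] = [4250512, 5272432, 4932268, 2028584]
r6 m[φ1→X6] = [102, 106, 132, 92]
r6 m[φ1→X8] = [7287114, 2771262, 4295340, 5662362]
r6 m[φ2→X6] = [27, 16, 18, 17]
r6 m[φ2→X7] = [19252884, 39973032, 22114896, 17947224]
r6 m[φ3→X6] = [104, 114, 120, 127]
r6 m[φ3→X12] = [6155576, 4735650, 4833932, 4362248]
r6 m[φ4→X8] = [3, 8, 1, 9]
r6 m[φ5→X5] = [9, 8, 3, 2]
r6 m[φ6→X12] = [7, 4, 5, 3]
r6 m[X6→φ0] = [286416, 193344, 285120, 198628]
r6 m[X6→φ1] = [306072, 204288, 211680, 200787]
r6 m[X6→φ2] = [1156272, 1353408, 1552320, 1086612]
r6 m[X6→φ3] = [300186, 189952, 232848, 145452]
r6 m[X8→φ1] = [3, 8, 1, 9]
r6 m[X8→φ4] = [7287114, 2771262, 4295340, 5662362]
r6 m[X5→φ0] = [9, 8, 3, 2]
r6 m[X5→φ5] = [4250512, 5272432, 4932268, 2028584]
r6 m[X7→φ2] = [1, 1, 1, 1]
r6 m[X12→φ3] = [7, 4, 5, 3]
r6 m[X12→φ6] = [6155576, 4735650, 4833932, 4362248]
r7 m[φ0→X6] = [109, 112, 98, 93]
r7 m[φ0→X5] = [4250512, 5272432, 4932268, 2028584]
r7 m[φ1→X6] = [102, 106, 132, 92]
r7 m[φ1→X8] = [7287114, 2771262, 4295340, 5662362]
r7 m[φ2→X6] = [27, 16, 18, 17]
r7 m[φ2→X7] = [19252884, 39973032, 22114896, 17947224]
r7 m[φ3→X6] = [104, 114, 120, 127]
r7 m[φ3→X12] = [6155576, 4735650, 4833932, 4362248]
r7 m[φ4→X8] = [3, 8, 1, 9]
r7 m[φ5→X5] = [9, 8, 3, 2]
r7 m[φ6→X12] = [7, 4, 5, 3]
r7 m[X6→φ0] = [286416, 193344, 285120, 198628]
r7 m[X6→φ1] = [306072, 204288, 211680, 200787]
r7 m[X6→φ2] = [1156272, 1353408, 1552320, 1086612]
r7 m[X6→φ3] = [300186, 189952, 232848, 145452]
r7 m[X8→φ1] = [3, 8, 1, 9]
r7 m[X8→φ4] = [7287114, 2771262, 4295340, 5662362]
r7 m[X5→φ0] = [9, 8, 3, 2]
r7 m[X5→φ5] = [4250512, 5272432, 4932268, 2028584]
r7 m[X7→φ2] = [1, 1, 1, 1]
r7 m[X12→φ3] = [7, 4, 5, 3]
r7 m[X12→φ6] = [6155576, 4735650, 4833932, 4362248]
fixed point reached at round 7
b[X7] = ⊗ incoming = [19252884, 39973032, 22114896, 17947224]

b[X7] = [19252884, 39973032, 22114896, 17947224]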